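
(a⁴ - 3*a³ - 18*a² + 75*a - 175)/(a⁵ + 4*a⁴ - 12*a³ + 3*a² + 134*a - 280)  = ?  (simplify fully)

(a - 5)/(a² + 2*a - 8)

Factor: a⁴ - 3*a³ - 18*a² + 75*a - 175 = (a - 5)·(a + 5)·(a² - 3*a + 7);  a⁵ + 4*a⁴ - 12*a³ + 3*a² + 134*a - 280 = (a + 5)·(a² - 3*a + 7)·(a + 4)·(a - 2)
Cancel the common factors (a² - 3*a + 7), (a + 5).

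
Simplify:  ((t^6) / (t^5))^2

t^2

Inside the bracket: t^1
Raise to the power 2: t^2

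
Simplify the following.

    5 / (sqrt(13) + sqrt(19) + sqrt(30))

(-5*sqrt(7410) + 5*sqrt(30) + 60*sqrt(19) + 90*sqrt(13))/492

Group as (sqrt(13) + sqrt(30)) + sqrt(19); multiply by (sqrt(13) + sqrt(30)) - sqrt(19), then rationalise the remaining surd.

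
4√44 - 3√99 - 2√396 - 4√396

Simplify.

-37*√11

4√44 = 8*√11; 3√99 = 9*√11; 2√396 = 12*√11; 4√396 = 24*√11
Combine: (8 - 9 - 12 - 24)·√11 = -37*√11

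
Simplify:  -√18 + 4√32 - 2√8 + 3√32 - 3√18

12*√2

√18 = 3*√2; 4√32 = 16*√2; 2√8 = 4*√2; 3√32 = 12*√2; 3√18 = 9*√2
Combine: (-3 + 16 - 4 + 12 - 9)·√2 = 12*√2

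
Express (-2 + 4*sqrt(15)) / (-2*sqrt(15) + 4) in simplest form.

(-28 - 3*sqrt(15))/11

Multiply numerator and denominator by 4 + 2*sqrt(15).
Denominator becomes -44; numerator becomes 12*sqrt(15) + 112.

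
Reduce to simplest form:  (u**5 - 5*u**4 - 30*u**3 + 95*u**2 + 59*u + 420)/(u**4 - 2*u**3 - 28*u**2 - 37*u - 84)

Factor: u**5 - 5*u**4 - 30*u**3 + 95*u**2 + 59*u + 420 = (u**2 + u + 3)*(u + 5)*(u - 7)*(u - 4);  u**4 - 2*u**3 - 28*u**2 - 37*u - 84 = (u + 4)*(u**2 + u + 3)*(u - 7)
Cancel the common factors (u**2 + u + 3), (u - 7).

(u**2 + u - 20)/(u + 4)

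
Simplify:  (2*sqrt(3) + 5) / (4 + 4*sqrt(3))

(1 + 3*sqrt(3))/8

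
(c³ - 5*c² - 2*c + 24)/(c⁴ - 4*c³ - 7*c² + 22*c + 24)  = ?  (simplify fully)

Factor: c³ - 5*c² - 2*c + 24 = (c + 2)·(c - 3)·(c - 4);  c⁴ - 4*c³ - 7*c² + 22*c + 24 = (c - 4)·(c + 1)·(c + 2)·(c - 3)
Cancel the common factors (c + 2), (c - 4), (c - 3).

1/(c + 1)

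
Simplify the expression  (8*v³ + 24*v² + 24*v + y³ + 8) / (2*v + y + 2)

4*v² - 2*v*y + 8*v + y² - 2*y + 4

y^3 + (2*v + 2)^3 = (2*v + y + 2)(4*v² - 2*v*y + 8*v + y² - 2*y + 4).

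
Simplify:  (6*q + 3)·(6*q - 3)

36*q² - 9

(6*q)^2 - (3)^2 = 36*q² - 9.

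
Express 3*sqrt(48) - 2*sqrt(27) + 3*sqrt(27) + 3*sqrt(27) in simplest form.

3*sqrt(48) = 12*sqrt(3); 2*sqrt(27) = 6*sqrt(3); 3*sqrt(27) = 9*sqrt(3); 3*sqrt(27) = 9*sqrt(3)
Combine: (12 - 6 + 9 + 9)·sqrt(3) = 24*sqrt(3)

24*sqrt(3)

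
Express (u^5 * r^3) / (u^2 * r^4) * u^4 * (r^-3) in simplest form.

Quotient: u^3 * (r^-1)
Multiply by u^4 * (r^-3): add exponents.

u^7/r^4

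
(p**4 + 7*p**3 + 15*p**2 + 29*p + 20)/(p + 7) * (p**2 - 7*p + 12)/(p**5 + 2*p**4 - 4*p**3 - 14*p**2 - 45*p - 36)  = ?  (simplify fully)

(p**2 + p - 20)/(p**2 + 10*p + 21)

Factor: p**4 + 7*p**3 + 15*p**2 + 29*p + 20 = (p**2 + p + 4)*(p + 5)*(p + 1);  p**2 - 7*p + 12 = (p - 3)*(p - 4);  p**5 + 2*p**4 - 4*p**3 - 14*p**2 - 45*p - 36 = (p + 1)*(p**2 + p + 4)*(p - 3)*(p + 3)
Cancel the common factors (p**2 + p + 4), (p - 3), (p + 1).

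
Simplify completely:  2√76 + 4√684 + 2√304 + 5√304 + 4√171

2√76 = 4*√19; 4√684 = 24*√19; 2√304 = 8*√19; 5√304 = 20*√19; 4√171 = 12*√19
Combine: (4 + 24 + 8 + 20 + 12)·√19 = 68*√19

68*√19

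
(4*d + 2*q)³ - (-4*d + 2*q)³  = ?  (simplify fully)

Only the odd-power cross terms survive.

128*d³ + 96*d*q²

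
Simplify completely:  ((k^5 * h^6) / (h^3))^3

h^9*k^15

Inside the bracket: k^5 * h^3
Raise to the power 3: k^15 * h^9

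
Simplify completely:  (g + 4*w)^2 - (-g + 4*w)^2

16*g*w

Binomially expand both and collect terms in (4*w), g.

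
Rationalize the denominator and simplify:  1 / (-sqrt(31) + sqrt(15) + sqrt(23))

(-7*sqrt(31) + 23*sqrt(23) + 39*sqrt(15) + 2*sqrt(10695))/1331

Group as (sqrt(15) + sqrt(23)) - sqrt(31); multiply by (sqrt(15) + sqrt(23)) + sqrt(31), then rationalise the remaining surd.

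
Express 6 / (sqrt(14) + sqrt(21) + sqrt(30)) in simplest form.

Group as (sqrt(21) + sqrt(30)) + sqrt(14); multiply by (sqrt(21) + sqrt(30)) - sqrt(14), then rationalise the remaining surd.

(-504*sqrt(5) + 30*sqrt(30) + 138*sqrt(21) + 222*sqrt(14))/1151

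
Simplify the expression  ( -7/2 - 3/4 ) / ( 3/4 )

Numerator: -7/2 - 3/4 = -17/4
Denominator: 3/4 = 3/4
Divide: (-17/4) · (4/3) = -17/3

-17/3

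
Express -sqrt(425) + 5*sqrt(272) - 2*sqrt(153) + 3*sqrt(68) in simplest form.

15*sqrt(17)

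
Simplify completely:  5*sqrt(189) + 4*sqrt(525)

35*sqrt(21)

5*sqrt(189) = 15*sqrt(21); 4*sqrt(525) = 20*sqrt(21)
Combine: (15 + 20)·sqrt(21) = 35*sqrt(21)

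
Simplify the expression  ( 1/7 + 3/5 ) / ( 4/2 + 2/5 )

Numerator: 1/7 + 3/5 = 26/35
Denominator: 4/2 + 2/5 = 12/5
Divide: (26/35) · (5/12) = 13/42

13/42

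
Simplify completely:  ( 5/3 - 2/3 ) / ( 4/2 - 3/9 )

3/5

Numerator: 5/3 - 2/3 = 1
Denominator: 4/2 - 3/9 = 5/3
Divide: (1) · (3/5) = 3/5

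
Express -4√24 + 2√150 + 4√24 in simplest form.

10*√6

4√24 = 8*√6; 2√150 = 10*√6; 4√24 = 8*√6
Combine: (-8 + 10 + 8)·√6 = 10*√6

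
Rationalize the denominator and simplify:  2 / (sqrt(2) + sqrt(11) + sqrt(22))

(-88 - 18*sqrt(22) + 26*sqrt(11) + 62*sqrt(2))/7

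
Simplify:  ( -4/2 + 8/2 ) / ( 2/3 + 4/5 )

15/11

Numerator: -4/2 + 8/2 = 2
Denominator: 2/3 + 4/5 = 22/15
Divide: (2) · (15/22) = 15/11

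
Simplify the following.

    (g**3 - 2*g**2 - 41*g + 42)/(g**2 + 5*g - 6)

g - 7

Factor: g**3 - 2*g**2 - 41*g + 42 = (g + 6)*(g - 7)*(g - 1);  g**2 + 5*g - 6 = (g - 1)*(g + 6)
Cancel the common factors (g + 6), (g - 1).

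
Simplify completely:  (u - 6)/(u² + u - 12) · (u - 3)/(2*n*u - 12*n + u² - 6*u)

Factor: u² + u - 12 = (u + 4)·(u - 3);  2*n*u - 12*n + u² - 6*u = (u - 6)·(2*n + u)
Cancel the common factors (u - 3), (u - 6).

1/(2*n*u + 8*n + u² + 4*u)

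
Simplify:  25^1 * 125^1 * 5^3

5^8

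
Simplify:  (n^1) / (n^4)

n^(-3)

Quotient: (n^-3)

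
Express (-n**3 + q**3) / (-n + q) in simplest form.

n**2 + n*q + q**2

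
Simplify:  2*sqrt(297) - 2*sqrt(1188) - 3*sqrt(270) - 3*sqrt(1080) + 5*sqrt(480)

-7*sqrt(30) - 6*sqrt(33)

2*sqrt(297) = 6*sqrt(33); 2*sqrt(1188) = 12*sqrt(33); 3*sqrt(270) = 9*sqrt(30); 3*sqrt(1080) = 18*sqrt(30); 5*sqrt(480) = 20*sqrt(30)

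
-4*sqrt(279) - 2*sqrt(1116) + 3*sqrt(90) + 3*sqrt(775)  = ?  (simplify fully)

-9*sqrt(31) + 9*sqrt(10)

4*sqrt(279) = 12*sqrt(31); 2*sqrt(1116) = 12*sqrt(31); 3*sqrt(90) = 9*sqrt(10); 3*sqrt(775) = 15*sqrt(31)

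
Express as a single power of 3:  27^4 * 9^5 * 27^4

3^34

27^4 = 3^12; 9^5 = 3^10; 27^4 = 3^12
Combine exponents: 3^34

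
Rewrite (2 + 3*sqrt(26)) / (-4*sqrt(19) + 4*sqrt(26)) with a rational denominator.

(2*sqrt(19) + 2*sqrt(26) + 3*sqrt(494) + 78)/28

Multiply numerator and denominator by 4*sqrt(19) + 4*sqrt(26).
Denominator becomes 112; numerator becomes 8*sqrt(19) + 8*sqrt(26) + 12*sqrt(494) + 312.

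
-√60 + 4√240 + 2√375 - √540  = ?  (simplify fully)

18*√15

√60 = 2*√15; 4√240 = 16*√15; 2√375 = 10*√15; √540 = 6*√15
Combine: (-2 + 16 + 10 - 6)·√15 = 18*√15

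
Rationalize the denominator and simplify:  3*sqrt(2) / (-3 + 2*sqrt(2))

-9*sqrt(2) - 12

Multiply numerator and denominator by -3 - 2*sqrt(2).
Denominator becomes 1; numerator becomes -9*sqrt(2) - 12.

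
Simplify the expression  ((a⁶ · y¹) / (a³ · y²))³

Inside the bracket: a³ · (y^-1)
Raise to the power 3: a⁹ · (y^-3)

a⁹/y³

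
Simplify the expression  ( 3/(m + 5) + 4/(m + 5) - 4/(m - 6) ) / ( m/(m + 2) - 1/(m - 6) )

(3*m² - 56*m - 124)/(m³ - 2*m² - 37*m - 10)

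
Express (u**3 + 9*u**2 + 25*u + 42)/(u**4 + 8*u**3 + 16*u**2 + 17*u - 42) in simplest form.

Factor: u**3 + 9*u**2 + 25*u + 42 = (u + 6)*(u**2 + 3*u + 7);  u**4 + 8*u**3 + 16*u**2 + 17*u - 42 = (u + 6)*(u - 1)*(u**2 + 3*u + 7)
Cancel the common factors (u**2 + 3*u + 7), (u + 6).

1/(u - 1)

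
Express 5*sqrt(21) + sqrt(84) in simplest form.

7*sqrt(21)

5*sqrt(21) = 5*sqrt(21); sqrt(84) = 2*sqrt(21)
Combine: (5 + 2)·sqrt(21) = 7*sqrt(21)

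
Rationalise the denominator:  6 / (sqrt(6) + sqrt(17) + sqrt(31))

Group as (sqrt(6) + sqrt(31)) + sqrt(17); multiply by (sqrt(6) + sqrt(31)) - sqrt(17), then rationalise the remaining surd.

(-3*sqrt(3162) - 12*sqrt(31) + 30*sqrt(17) + 63*sqrt(6))/86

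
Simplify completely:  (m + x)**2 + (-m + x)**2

2*m**2 + 2*x**2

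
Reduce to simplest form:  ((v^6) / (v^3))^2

v^6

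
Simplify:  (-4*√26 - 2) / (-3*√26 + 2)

Multiply numerator and denominator by 2 + 3*√26.
Denominator becomes -230; numerator becomes -316 - 14*√26.

(7*√26 + 158)/115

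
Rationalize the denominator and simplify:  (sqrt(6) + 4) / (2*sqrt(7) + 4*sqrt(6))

Multiply numerator and denominator by -2*sqrt(7) + 4*sqrt(6).
Denominator becomes 68; numerator becomes -8*sqrt(7) - 2*sqrt(42) + 24 + 16*sqrt(6).

(-4*sqrt(7) - sqrt(42) + 12 + 8*sqrt(6))/34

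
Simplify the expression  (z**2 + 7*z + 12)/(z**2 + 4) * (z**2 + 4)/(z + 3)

z + 4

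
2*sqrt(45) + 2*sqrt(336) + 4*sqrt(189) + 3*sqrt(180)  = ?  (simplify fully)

2*sqrt(45) = 6*sqrt(5); 2*sqrt(336) = 8*sqrt(21); 4*sqrt(189) = 12*sqrt(21); 3*sqrt(180) = 18*sqrt(5)

24*sqrt(5) + 20*sqrt(21)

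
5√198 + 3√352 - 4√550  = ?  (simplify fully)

7*√22

5√198 = 15*√22; 3√352 = 12*√22; 4√550 = 20*√22
Combine: (15 + 12 - 20)·√22 = 7*√22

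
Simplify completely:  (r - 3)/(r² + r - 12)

Factor: r² + r - 12 = (r - 3)·(r + 4)
Cancel the common factor (r - 3).

1/(r + 4)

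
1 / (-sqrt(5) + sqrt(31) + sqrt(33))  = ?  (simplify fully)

Group as (sqrt(31) + sqrt(33)) - sqrt(5); multiply by (sqrt(31) + sqrt(33)) + sqrt(5), then rationalise the remaining surd.

(-59*sqrt(5) + 3*sqrt(33) + 7*sqrt(31) + 2*sqrt(5115))/611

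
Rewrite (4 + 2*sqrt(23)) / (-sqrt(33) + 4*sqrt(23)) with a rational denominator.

Multiply numerator and denominator by sqrt(33) + 4*sqrt(23).
Denominator becomes 335; numerator becomes 4*sqrt(33) + 2*sqrt(759) + 16*sqrt(23) + 184.

(4*sqrt(33) + 2*sqrt(759) + 16*sqrt(23) + 184)/335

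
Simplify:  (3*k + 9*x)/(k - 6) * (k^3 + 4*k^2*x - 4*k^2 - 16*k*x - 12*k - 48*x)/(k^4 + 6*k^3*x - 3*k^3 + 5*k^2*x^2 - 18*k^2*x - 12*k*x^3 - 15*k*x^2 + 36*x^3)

(-3*k - 6)/(-k^2 + k*x + 3*k - 3*x)

Factor: 3*k + 9*x = 3*(k + 3*x);  k^3 + 4*k^2*x - 4*k^2 - 16*k*x - 12*k - 48*x = (k + 2)*(k + 4*x)*(k - 6);  k^4 + 6*k^3*x - 3*k^3 + 5*k^2*x^2 - 18*k^2*x - 12*k*x^3 - 15*k*x^2 + 36*x^3 = (k + 3*x)*(k + 4*x)*(k - 3)*(k - x)
Cancel the common factors (k - 6), (k + 3*x), (k + 4*x).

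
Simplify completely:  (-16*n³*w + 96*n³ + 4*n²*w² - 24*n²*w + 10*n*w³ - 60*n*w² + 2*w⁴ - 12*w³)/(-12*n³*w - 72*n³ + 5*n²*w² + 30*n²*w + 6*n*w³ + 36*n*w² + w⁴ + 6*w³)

Factor: -16*n³*w + 96*n³ + 4*n²*w² - 24*n²*w + 10*n*w³ - 60*n*w² + 2*w⁴ - 12*w³ = 2·(4*n + w)·(2*n + w)·(w - 6)·(-n + w);  -12*n³*w - 72*n³ + 5*n²*w² + 30*n²*w + 6*n*w³ + 36*n*w² + w⁴ + 6*w³ = (w + 6)·(-n + w)·(4*n + w)·(3*n + w)
Cancel the common factors (4*n + w), (-n + w).

(4*n*w - 24*n + 2*w² - 12*w)/(3*n*w + 18*n + w² + 6*w)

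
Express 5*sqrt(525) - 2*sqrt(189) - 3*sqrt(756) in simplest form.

sqrt(21)

5*sqrt(525) = 25*sqrt(21); 2*sqrt(189) = 6*sqrt(21); 3*sqrt(756) = 18*sqrt(21)
Combine: (25 - 6 - 18)·sqrt(21) = sqrt(21)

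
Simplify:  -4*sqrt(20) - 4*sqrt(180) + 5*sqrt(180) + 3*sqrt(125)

4*sqrt(20) = 8*sqrt(5); 4*sqrt(180) = 24*sqrt(5); 5*sqrt(180) = 30*sqrt(5); 3*sqrt(125) = 15*sqrt(5)
Combine: (-8 - 24 + 30 + 15)·sqrt(5) = 13*sqrt(5)

13*sqrt(5)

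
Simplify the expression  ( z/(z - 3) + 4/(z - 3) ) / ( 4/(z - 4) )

(z^2 - 16)/(4*z - 12)

Numerator: z/(z - 3) + 4/(z - 3) = (z + 4)/(z - 3)
Denominator: 4/(z - 4) = 4/(z - 4)
Divide: ((z + 4)/(z - 3)) · (z/4 - 1) = (z^2 - 16)/(4*z - 12)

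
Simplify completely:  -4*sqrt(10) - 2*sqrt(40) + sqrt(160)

-4*sqrt(10)

4*sqrt(10) = 4*sqrt(10); 2*sqrt(40) = 4*sqrt(10); sqrt(160) = 4*sqrt(10)
Combine: (-4 - 4 + 4)·sqrt(10) = -4*sqrt(10)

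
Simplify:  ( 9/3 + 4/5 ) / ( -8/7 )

Numerator: 9/3 + 4/5 = 19/5
Denominator: -8/7 = -8/7
Divide: (19/5) · (-7/8) = -133/40

-133/40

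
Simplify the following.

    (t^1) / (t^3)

t^(-2)

Quotient: (t^-2)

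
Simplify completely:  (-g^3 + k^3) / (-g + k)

k^3 - g^3 = (-g + k)(g^2 + g*k + k^2).

g^2 + g*k + k^2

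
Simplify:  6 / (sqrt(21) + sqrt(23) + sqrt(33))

(-36*sqrt(1771) + 66*sqrt(33) + 186*sqrt(23) + 210*sqrt(21))/1811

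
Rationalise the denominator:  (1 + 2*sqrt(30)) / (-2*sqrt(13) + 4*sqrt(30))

Multiply numerator and denominator by 2*sqrt(13) + 4*sqrt(30).
Denominator becomes 428; numerator becomes 2*sqrt(13) + 4*sqrt(30) + 4*sqrt(390) + 240.

(sqrt(13) + 2*sqrt(30) + 2*sqrt(390) + 120)/214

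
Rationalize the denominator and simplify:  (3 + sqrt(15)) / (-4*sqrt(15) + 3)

(-23 - 5*sqrt(15))/77

Multiply numerator and denominator by 3 + 4*sqrt(15).
Denominator becomes -231; numerator becomes 15*sqrt(15) + 69.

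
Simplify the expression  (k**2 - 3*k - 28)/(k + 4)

k - 7

Factor: k**2 - 3*k - 28 = (k + 4)*(k - 7)
Cancel the common factor (k + 4).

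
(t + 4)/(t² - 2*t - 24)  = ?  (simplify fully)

Factor: t² - 2*t - 24 = (t + 4)·(t - 6)
Cancel the common factor (t + 4).

1/(t - 6)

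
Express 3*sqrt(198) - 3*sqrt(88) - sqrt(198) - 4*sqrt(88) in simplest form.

3*sqrt(198) = 9*sqrt(22); 3*sqrt(88) = 6*sqrt(22); sqrt(198) = 3*sqrt(22); 4*sqrt(88) = 8*sqrt(22)
Combine: (9 - 6 - 3 - 8)·sqrt(22) = -8*sqrt(22)

-8*sqrt(22)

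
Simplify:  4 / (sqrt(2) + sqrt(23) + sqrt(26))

Group as (sqrt(2) + sqrt(23)) + sqrt(26); multiply by (sqrt(2) + sqrt(23)) - sqrt(26), then rationalise the remaining surd.

(-16*sqrt(299) - 4*sqrt(26) + 20*sqrt(23) + 188*sqrt(2))/183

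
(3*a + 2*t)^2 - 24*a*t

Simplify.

Expanding gives 9*a^2 - 12*a*t + 4*t^2, a perfect square.

(3*a - 2*t)^2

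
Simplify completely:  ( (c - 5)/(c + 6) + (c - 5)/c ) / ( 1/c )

(2*c² - 4*c - 30)/(c + 6)

Numerator: (c - 5)/(c + 6) + (c - 5)/c = (2*c² - 4*c - 30)/(c² + 6*c)
Denominator: 1/c = 1/c
Divide: ((2*c² - 4*c - 30)/(c² + 6*c)) · (c) = (2*c² - 4*c - 30)/(c + 6)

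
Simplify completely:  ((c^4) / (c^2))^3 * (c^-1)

c^5

Inside the bracket: c^2
Raise to the power 3: c^6
Multiply by (c^-1): add exponents.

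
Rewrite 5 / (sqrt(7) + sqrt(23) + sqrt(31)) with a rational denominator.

(-10*sqrt(4991) - 5*sqrt(31) + 75*sqrt(23) + 235*sqrt(7))/643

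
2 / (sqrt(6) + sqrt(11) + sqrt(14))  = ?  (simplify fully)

Group as (sqrt(6) + sqrt(11)) + sqrt(14); multiply by (sqrt(6) + sqrt(11)) - sqrt(14), then rationalise the remaining surd.

(-8*sqrt(231) + 6*sqrt(14) + 18*sqrt(11) + 38*sqrt(6))/255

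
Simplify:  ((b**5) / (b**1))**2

Inside the bracket: b**4
Raise to the power 2: b**8

b**8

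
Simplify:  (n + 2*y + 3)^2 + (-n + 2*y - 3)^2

2*n^2 + 12*n + 8*y^2 + 18

Write as f((2*y),(n + 3)) + f((2*y),-(n + 3)) and expand.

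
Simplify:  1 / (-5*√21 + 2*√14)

(-5*√21 - 2*√14)/469

Multiply numerator and denominator by 2*√14 + 5*√21.
Denominator becomes -469; numerator becomes 2*√14 + 5*√21.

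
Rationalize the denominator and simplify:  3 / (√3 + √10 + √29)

Group as (√3 + √29) + √10; multiply by (√3 + √29) - √10, then rationalise the remaining surd.

(-33*√10 - 54*√3 + 3*√870 + 24*√29)/68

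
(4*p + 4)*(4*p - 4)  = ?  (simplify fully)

Difference of squares with P = 4*p, Q = 4.

16*p**2 - 16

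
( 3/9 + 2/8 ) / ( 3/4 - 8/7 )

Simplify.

Numerator: 3/9 + 2/8 = 7/12
Denominator: 3/4 - 8/7 = -11/28
Divide: (7/12) · (-28/11) = -49/33

-49/33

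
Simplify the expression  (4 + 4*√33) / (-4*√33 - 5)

(-508 + 4*√33)/503

Multiply numerator and denominator by -5 + 4*√33.
Denominator becomes -503; numerator becomes -4*√33 + 508.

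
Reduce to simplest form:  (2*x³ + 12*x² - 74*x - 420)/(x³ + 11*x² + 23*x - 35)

Factor: 2*x³ + 12*x² - 74*x - 420 = 2·(x + 5)·(x - 6)·(x + 7);  x³ + 11*x² + 23*x - 35 = (x + 5)·(x + 7)·(x - 1)
Cancel the common factors (x + 7), (x + 5).

(2*x - 12)/(x - 1)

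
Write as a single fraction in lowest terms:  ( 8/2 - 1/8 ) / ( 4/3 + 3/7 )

651/296

Numerator: 8/2 - 1/8 = 31/8
Denominator: 4/3 + 3/7 = 37/21
Divide: (31/8) · (21/37) = 651/296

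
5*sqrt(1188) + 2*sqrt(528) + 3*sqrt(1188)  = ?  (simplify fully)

56*sqrt(33)

5*sqrt(1188) = 30*sqrt(33); 2*sqrt(528) = 8*sqrt(33); 3*sqrt(1188) = 18*sqrt(33)
Combine: (30 + 8 + 18)·sqrt(33) = 56*sqrt(33)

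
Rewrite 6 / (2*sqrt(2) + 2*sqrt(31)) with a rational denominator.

Multiply numerator and denominator by -2*sqrt(31) + 2*sqrt(2).
Denominator becomes -116; numerator becomes -12*sqrt(31) + 12*sqrt(2).

(-3*sqrt(2) + 3*sqrt(31))/29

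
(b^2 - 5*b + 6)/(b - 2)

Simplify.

b - 3

Factor: b^2 - 5*b + 6 = (b - 2)*(b - 3)
Cancel the common factor (b - 2).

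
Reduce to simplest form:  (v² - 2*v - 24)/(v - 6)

Factor: v² - 2*v - 24 = (v - 6)·(v + 4)
Cancel the common factor (v - 6).

v + 4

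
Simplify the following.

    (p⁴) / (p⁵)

1/p

Quotient: (p^-1)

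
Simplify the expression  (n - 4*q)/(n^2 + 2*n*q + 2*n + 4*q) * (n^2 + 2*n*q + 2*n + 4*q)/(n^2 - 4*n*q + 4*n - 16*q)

1/(n + 4)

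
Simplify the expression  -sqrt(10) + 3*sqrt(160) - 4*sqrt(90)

sqrt(10) = sqrt(10); 3*sqrt(160) = 12*sqrt(10); 4*sqrt(90) = 12*sqrt(10)
Combine: (-1 + 12 - 12)·sqrt(10) = -sqrt(10)

-sqrt(10)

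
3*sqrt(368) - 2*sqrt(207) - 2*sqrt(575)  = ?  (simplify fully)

-4*sqrt(23)

3*sqrt(368) = 12*sqrt(23); 2*sqrt(207) = 6*sqrt(23); 2*sqrt(575) = 10*sqrt(23)
Combine: (12 - 6 - 10)·sqrt(23) = -4*sqrt(23)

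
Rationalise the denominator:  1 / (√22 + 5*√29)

(-√22 + 5*√29)/703

Multiply numerator and denominator by -√22 + 5*√29.
Denominator becomes 703; numerator becomes -√22 + 5*√29.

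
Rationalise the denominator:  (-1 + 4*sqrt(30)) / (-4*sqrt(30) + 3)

Multiply numerator and denominator by 3 + 4*sqrt(30).
Denominator becomes -471; numerator becomes 8*sqrt(30) + 477.

(-477 - 8*sqrt(30))/471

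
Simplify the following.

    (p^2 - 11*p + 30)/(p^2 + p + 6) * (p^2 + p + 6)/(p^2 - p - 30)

(p - 5)/(p + 5)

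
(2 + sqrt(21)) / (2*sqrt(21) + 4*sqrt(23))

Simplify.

(-21 - 2*sqrt(21) + 4*sqrt(23) + 2*sqrt(483))/142

Multiply numerator and denominator by -4*sqrt(23) + 2*sqrt(21).
Denominator becomes -284; numerator becomes -4*sqrt(483) - 8*sqrt(23) + 4*sqrt(21) + 42.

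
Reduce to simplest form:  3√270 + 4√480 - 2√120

21*√30

3√270 = 9*√30; 4√480 = 16*√30; 2√120 = 4*√30
Combine: (9 + 16 - 4)·√30 = 21*√30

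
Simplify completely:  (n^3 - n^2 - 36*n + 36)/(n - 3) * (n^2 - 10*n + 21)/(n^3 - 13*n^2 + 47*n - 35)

(n^2 - 36)/(n - 5)

Factor: n^3 - n^2 - 36*n + 36 = (n - 6)*(n + 6)*(n - 1);  n^2 - 10*n + 21 = (n - 3)*(n - 7);  n^3 - 13*n^2 + 47*n - 35 = (n - 7)*(n - 5)*(n - 1)
Cancel the common factors (n - 7), (n - 3), (n - 1).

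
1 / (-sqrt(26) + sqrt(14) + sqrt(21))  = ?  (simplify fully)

(-9*sqrt(26) + 19*sqrt(21) + 33*sqrt(14) + 28*sqrt(39))/1095

Group as (sqrt(14) + sqrt(21)) - sqrt(26); multiply by (sqrt(14) + sqrt(21)) + sqrt(26), then rationalise the remaining surd.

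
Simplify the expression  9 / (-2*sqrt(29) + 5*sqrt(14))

(2*sqrt(29) + 5*sqrt(14))/26

Multiply numerator and denominator by 2*sqrt(29) + 5*sqrt(14).
Denominator becomes 234; numerator becomes 18*sqrt(29) + 45*sqrt(14).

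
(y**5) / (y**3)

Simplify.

y**2

Quotient: y**2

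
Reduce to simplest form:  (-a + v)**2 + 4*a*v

Expanding gives a**2 + 2*a*v + v**2, a perfect square.

(a + v)**2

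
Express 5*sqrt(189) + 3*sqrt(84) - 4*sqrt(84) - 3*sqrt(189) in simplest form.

5*sqrt(189) = 15*sqrt(21); 3*sqrt(84) = 6*sqrt(21); 4*sqrt(84) = 8*sqrt(21); 3*sqrt(189) = 9*sqrt(21)
Combine: (15 + 6 - 8 - 9)·sqrt(21) = 4*sqrt(21)

4*sqrt(21)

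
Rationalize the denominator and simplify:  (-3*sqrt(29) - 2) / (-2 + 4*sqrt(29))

(-176 - 7*sqrt(29))/230

Multiply numerator and denominator by -4*sqrt(29) - 2.
Denominator becomes -460; numerator becomes 14*sqrt(29) + 352.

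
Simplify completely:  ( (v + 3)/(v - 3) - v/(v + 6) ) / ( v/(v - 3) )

(12*v + 18)/(v^2 + 6*v)

Numerator: (v + 3)/(v - 3) - v/(v + 6) = (12*v + 18)/(v^2 + 3*v - 18)
Denominator: v/(v - 3) = v/(v - 3)
Divide: ((12*v + 18)/(v^2 + 3*v - 18)) · ((v - 3)/v) = (12*v + 18)/(v^2 + 6*v)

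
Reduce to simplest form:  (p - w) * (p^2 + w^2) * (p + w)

p^4 - w^4

(p+w)(p-w) = p^2 - w^2; continue pairing.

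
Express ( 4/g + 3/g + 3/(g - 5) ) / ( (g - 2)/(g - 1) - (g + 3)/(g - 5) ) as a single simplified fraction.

Numerator: 4/g + 3/g + 3/(g - 5) = (10*g - 35)/(g² - 5*g)
Denominator: (g - 2)/(g - 1) - (g + 3)/(g - 5) = (-9*g + 13)/(g² - 6*g + 5)
Divide: ((10*g - 35)/(g² - 5*g)) · ((g² - 6*g + 5)/(-9*g + 13)) = (-10*g² + 45*g - 35)/(9*g² - 13*g)

(-10*g² + 45*g - 35)/(9*g² - 13*g)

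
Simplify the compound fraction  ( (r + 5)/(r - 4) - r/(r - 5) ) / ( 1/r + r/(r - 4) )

(4*r² - 25*r)/(r³ - 4*r² - 9*r + 20)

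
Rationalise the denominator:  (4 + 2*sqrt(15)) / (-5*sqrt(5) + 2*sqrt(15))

(-50*sqrt(3) - 60 - 20*sqrt(5) - 8*sqrt(15))/65

Multiply numerator and denominator by 2*sqrt(15) + 5*sqrt(5).
Denominator becomes -65; numerator becomes 8*sqrt(15) + 20*sqrt(5) + 60 + 50*sqrt(3).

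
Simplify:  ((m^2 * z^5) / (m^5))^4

Inside the bracket: (m^-3) * z^5
Raise to the power 4: (m^-12) * z^20

z^20/m^12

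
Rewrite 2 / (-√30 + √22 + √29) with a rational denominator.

(-42*√30 + 46*√29 + 74*√22 + 8*√4785)/2111

Group as (√22 + √29) - √30; multiply by (√22 + √29) + √30, then rationalise the remaining surd.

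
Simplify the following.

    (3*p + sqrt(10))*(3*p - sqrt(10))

9*p^2 - 10

Difference of squares with P = 3*p, Q = sqrt(10).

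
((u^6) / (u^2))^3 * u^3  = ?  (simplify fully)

Inside the bracket: u^4
Raise to the power 3: u^12
Multiply by u^3: add exponents.

u^15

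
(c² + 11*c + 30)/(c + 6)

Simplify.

Factor: c² + 11*c + 30 = (c + 6)·(c + 5)
Cancel the common factor (c + 6).

c + 5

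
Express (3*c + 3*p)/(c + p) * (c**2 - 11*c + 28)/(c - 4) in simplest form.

3*c - 21

Factor: 3*c + 3*p = 3*(c + p);  c**2 - 11*c + 28 = (c - 7)*(c - 4)
Cancel the common factors (c + p), (c - 4).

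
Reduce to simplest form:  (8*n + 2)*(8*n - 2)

64*n**2 - 4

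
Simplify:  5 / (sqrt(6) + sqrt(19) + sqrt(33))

Group as (sqrt(6) + sqrt(19)) + sqrt(33); multiply by (sqrt(6) + sqrt(19)) - sqrt(33), then rationalise the remaining surd.

(-15*sqrt(418) - 20*sqrt(33) + 50*sqrt(19) + 115*sqrt(6))/196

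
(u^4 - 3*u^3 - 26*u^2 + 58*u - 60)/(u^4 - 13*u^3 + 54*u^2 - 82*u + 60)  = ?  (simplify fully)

(u + 5)/(u - 5)

Factor: u^4 - 3*u^3 - 26*u^2 + 58*u - 60 = (u^2 - 2*u + 2)*(u + 5)*(u - 6);  u^4 - 13*u^3 + 54*u^2 - 82*u + 60 = (u - 6)*(u^2 - 2*u + 2)*(u - 5)
Cancel the common factors (u^2 - 2*u + 2), (u - 6).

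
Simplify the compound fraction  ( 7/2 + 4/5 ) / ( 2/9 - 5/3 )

-387/130

Numerator: 7/2 + 4/5 = 43/10
Denominator: 2/9 - 5/3 = -13/9
Divide: (43/10) · (-9/13) = -387/130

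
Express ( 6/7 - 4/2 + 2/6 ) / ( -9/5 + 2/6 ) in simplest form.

85/154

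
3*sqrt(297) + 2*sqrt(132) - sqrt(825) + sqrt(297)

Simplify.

11*sqrt(33)

3*sqrt(297) = 9*sqrt(33); 2*sqrt(132) = 4*sqrt(33); sqrt(825) = 5*sqrt(33); sqrt(297) = 3*sqrt(33)
Combine: (9 + 4 - 5 + 3)·sqrt(33) = 11*sqrt(33)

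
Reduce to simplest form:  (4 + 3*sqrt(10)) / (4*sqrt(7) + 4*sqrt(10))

Multiply numerator and denominator by -4*sqrt(7) + 4*sqrt(10).
Denominator becomes 48; numerator becomes -12*sqrt(70) - 16*sqrt(7) + 16*sqrt(10) + 120.

(-3*sqrt(70) - 4*sqrt(7) + 4*sqrt(10) + 30)/12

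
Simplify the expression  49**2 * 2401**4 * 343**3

7**29

49**2 = 7**4; 2401**4 = 7**16; 343**3 = 7**9
Combine exponents: 7**29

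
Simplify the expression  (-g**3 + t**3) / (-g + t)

Apply the difference-of-cubes factorisation and cancel (-g + t).

g**2 + g*t + t**2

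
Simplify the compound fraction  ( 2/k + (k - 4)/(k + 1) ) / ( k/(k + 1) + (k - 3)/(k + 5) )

Numerator: 2/k + (k - 4)/(k + 1) = (k² - 2*k + 2)/(k² + k)
Denominator: k/(k + 1) + (k - 3)/(k + 5) = (2*k² + 3*k - 3)/(k² + 6*k + 5)
Divide: ((k² - 2*k + 2)/(k² + k)) · ((k² + 6*k + 5)/(2*k² + 3*k - 3)) = (k³ + 3*k² - 8*k + 10)/(2*k³ + 3*k² - 3*k)

(k³ + 3*k² - 8*k + 10)/(2*k³ + 3*k² - 3*k)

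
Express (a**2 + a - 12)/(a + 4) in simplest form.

a - 3

Factor: a**2 + a - 12 = (a - 3)*(a + 4)
Cancel the common factor (a + 4).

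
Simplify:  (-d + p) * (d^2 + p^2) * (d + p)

-d^4 + p^4

Telescope via difference of squares: (p+d)(p-d) = -d^2 + p^2, then repeat with the next factor.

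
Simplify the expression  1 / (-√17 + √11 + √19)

(-13*√17 + 9*√19 + 25*√11 + 2*√3553)/667

Group as (√11 + √19) - √17; multiply by (√11 + √19) + √17, then rationalise the remaining surd.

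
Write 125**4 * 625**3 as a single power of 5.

5**24

125**4 = 5**12; 625**3 = 5**12
Combine exponents: 5**24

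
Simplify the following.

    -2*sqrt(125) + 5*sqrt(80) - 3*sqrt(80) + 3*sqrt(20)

2*sqrt(125) = 10*sqrt(5); 5*sqrt(80) = 20*sqrt(5); 3*sqrt(80) = 12*sqrt(5); 3*sqrt(20) = 6*sqrt(5)
Combine: (-10 + 20 - 12 + 6)·sqrt(5) = 4*sqrt(5)

4*sqrt(5)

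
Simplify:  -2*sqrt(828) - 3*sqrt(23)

2*sqrt(828) = 12*sqrt(23); 3*sqrt(23) = 3*sqrt(23)
Combine: (-12 - 3)·sqrt(23) = -15*sqrt(23)

-15*sqrt(23)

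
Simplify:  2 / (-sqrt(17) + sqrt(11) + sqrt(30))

Group as (sqrt(11) + sqrt(30)) - sqrt(17); multiply by (sqrt(11) + sqrt(30)) + sqrt(17), then rationalise the remaining surd.

(-12*sqrt(17) - sqrt(30) + 18*sqrt(11) + sqrt(5610))/186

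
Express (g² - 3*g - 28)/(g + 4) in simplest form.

Factor: g² - 3*g - 28 = (g - 7)·(g + 4)
Cancel the common factor (g + 4).

g - 7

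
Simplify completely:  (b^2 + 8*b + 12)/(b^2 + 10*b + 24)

Factor: b^2 + 8*b + 12 = (b + 6)*(b + 2);  b^2 + 10*b + 24 = (b + 6)*(b + 4)
Cancel the common factor (b + 6).

(b + 2)/(b + 4)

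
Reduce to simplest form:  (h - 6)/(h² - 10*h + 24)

Factor: h² - 10*h + 24 = (h - 4)·(h - 6)
Cancel the common factor (h - 6).

1/(h - 4)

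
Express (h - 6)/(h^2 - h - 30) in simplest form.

1/(h + 5)

Factor: h^2 - h - 30 = (h + 5)*(h - 6)
Cancel the common factor (h - 6).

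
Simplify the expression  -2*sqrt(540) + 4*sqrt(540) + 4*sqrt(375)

32*sqrt(15)

2*sqrt(540) = 12*sqrt(15); 4*sqrt(540) = 24*sqrt(15); 4*sqrt(375) = 20*sqrt(15)
Combine: (-12 + 24 + 20)·sqrt(15) = 32*sqrt(15)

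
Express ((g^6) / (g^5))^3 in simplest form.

g^3

Inside the bracket: g^1
Raise to the power 3: g^3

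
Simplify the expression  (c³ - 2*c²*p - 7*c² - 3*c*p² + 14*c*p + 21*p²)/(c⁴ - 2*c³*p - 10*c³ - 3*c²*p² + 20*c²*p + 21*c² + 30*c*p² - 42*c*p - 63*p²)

1/(c - 3)

Factor: c³ - 2*c²*p - 7*c² - 3*c*p² + 14*c*p + 21*p² = (c - 7)·(c + p)·(c - 3*p);  c⁴ - 2*c³*p - 10*c³ - 3*c²*p² + 20*c²*p + 21*c² + 30*c*p² - 42*c*p - 63*p² = (c - 3*p)·(c - 7)·(c - 3)·(c + p)
Cancel the common factors (c - 3*p), (c + p), (c - 7).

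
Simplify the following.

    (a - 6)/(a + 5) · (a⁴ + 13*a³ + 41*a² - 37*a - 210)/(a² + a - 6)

Factor: a⁴ + 13*a³ + 41*a² - 37*a - 210 = (a + 3)·(a - 2)·(a + 5)·(a + 7);  a² + a - 6 = (a + 3)·(a - 2)
Cancel the common factors (a + 3), (a - 2), (a + 5).

a² + a - 42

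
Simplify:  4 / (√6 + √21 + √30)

Group as (√6 + √21) + √30; multiply by (√6 + √21) - √30, then rationalise the remaining surd.

(-16*√105 - 4*√30 + 20*√21 + 60*√6)/165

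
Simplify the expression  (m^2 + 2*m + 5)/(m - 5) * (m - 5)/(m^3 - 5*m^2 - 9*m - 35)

1/(m - 7)

Factor: m^3 - 5*m^2 - 9*m - 35 = (m - 7)*(m^2 + 2*m + 5)
Cancel the common factors (m^2 + 2*m + 5), (m - 5).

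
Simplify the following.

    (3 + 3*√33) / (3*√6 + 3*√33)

Multiply numerator and denominator by -3*√6 + 3*√33.
Denominator becomes 243; numerator becomes -27*√22 - 9*√6 + 9*√33 + 297.

(-3*√22 - √6 + √33 + 33)/27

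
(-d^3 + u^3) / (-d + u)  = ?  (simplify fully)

d^2 + d*u + u^2

Factor as (a-b)(a^2+ab+b^2) with a=u, b=d.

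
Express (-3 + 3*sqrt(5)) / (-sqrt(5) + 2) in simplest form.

-9 - 3*sqrt(5)

Multiply numerator and denominator by 2 + sqrt(5).
Denominator becomes -1; numerator becomes 3*sqrt(5) + 9.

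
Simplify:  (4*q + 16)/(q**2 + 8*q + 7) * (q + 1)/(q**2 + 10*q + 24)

Factor: 4*q + 16 = 4*(q + 4);  q**2 + 8*q + 7 = (q + 1)*(q + 7);  q**2 + 10*q + 24 = (q + 4)*(q + 6)
Cancel the common factors (q + 1), (q + 4).

4/(q**2 + 13*q + 42)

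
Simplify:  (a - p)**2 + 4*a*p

(a + p)**2

After expansion: a**2 + 2*a*p + p**2 — a perfect-square trinomial.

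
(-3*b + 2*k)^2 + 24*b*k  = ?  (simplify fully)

(3*b + 2*k)^2

Expanding gives 9*b^2 + 12*b*k + 4*k^2, a perfect square.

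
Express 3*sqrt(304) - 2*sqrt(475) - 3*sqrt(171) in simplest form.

-7*sqrt(19)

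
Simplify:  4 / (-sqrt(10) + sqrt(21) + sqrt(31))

(-21*sqrt(10) + 10*sqrt(21) + sqrt(6510))/105

Group as (sqrt(21) + sqrt(31)) - sqrt(10); multiply by (sqrt(21) + sqrt(31)) + sqrt(10), then rationalise the remaining surd.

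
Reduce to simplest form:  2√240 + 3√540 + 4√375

46*√15

2√240 = 8*√15; 3√540 = 18*√15; 4√375 = 20*√15
Combine: (8 + 18 + 20)·√15 = 46*√15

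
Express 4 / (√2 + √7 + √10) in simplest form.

Group as (√2 + √7) + √10; multiply by (√2 + √7) - √10, then rationalise the remaining surd.

(-16*√35 - 4*√10 + 20*√7 + 60*√2)/55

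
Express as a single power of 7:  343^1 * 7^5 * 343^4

343^1 = 7^3; 7^5 = 7^5; 343^4 = 7^12
Combine exponents: 7^20

7^20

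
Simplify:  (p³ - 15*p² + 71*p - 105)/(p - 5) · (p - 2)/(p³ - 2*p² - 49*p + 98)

(p - 3)/(p + 7)

Factor: p³ - 15*p² + 71*p - 105 = (p - 7)·(p - 3)·(p - 5);  p³ - 2*p² - 49*p + 98 = (p - 2)·(p + 7)·(p - 7)
Cancel the common factors (p - 2), (p - 5), (p - 7).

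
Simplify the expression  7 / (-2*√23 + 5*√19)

Multiply numerator and denominator by 2*√23 + 5*√19.
Denominator becomes 383; numerator becomes 14*√23 + 35*√19.

(14*√23 + 35*√19)/383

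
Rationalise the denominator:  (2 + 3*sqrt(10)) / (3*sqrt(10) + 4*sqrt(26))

(-45 - 3*sqrt(10) + 4*sqrt(26) + 12*sqrt(65))/163

Multiply numerator and denominator by -4*sqrt(26) + 3*sqrt(10).
Denominator becomes -326; numerator becomes -24*sqrt(65) - 8*sqrt(26) + 6*sqrt(10) + 90.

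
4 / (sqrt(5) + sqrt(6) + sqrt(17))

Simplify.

(-2*sqrt(510) - 6*sqrt(17) + 16*sqrt(6) + 18*sqrt(5))/21

Group as (sqrt(6) + sqrt(17)) + sqrt(5); multiply by (sqrt(6) + sqrt(17)) - sqrt(5), then rationalise the remaining surd.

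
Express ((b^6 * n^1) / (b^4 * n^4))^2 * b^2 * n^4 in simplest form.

Inside the bracket: b^2 * (n^-3)
Raise to the power 2: b^4 * (n^-6)
Multiply by b^2 * n^4: add exponents.

b^6/n^2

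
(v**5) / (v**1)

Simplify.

v**4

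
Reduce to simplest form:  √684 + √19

√684 = 6*√19; √19 = √19
Combine: (6 + 1)·√19 = 7*√19

7*√19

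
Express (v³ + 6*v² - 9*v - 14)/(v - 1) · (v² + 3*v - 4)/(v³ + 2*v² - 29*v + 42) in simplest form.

Factor: v³ + 6*v² - 9*v - 14 = (v - 2)·(v + 7)·(v + 1);  v² + 3*v - 4 = (v - 1)·(v + 4);  v³ + 2*v² - 29*v + 42 = (v - 3)·(v - 2)·(v + 7)
Cancel the common factors (v - 1), (v - 2), (v + 7).

(v² + 5*v + 4)/(v - 3)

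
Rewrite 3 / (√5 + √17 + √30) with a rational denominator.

(-5*√102 - 4*√30 + 9*√17 + 21*√5)/46

Group as (√17 + √30) + √5; multiply by (√17 + √30) - √5, then rationalise the remaining surd.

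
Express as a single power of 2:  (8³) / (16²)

8³ = 2^9; 16² = 2^8
Combine exponents: 2^1

2^1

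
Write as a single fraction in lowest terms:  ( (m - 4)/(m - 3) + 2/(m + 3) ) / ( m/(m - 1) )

Numerator: (m - 4)/(m - 3) + 2/(m + 3) = (m² + m - 18)/(m² - 9)
Denominator: m/(m - 1) = m/(m - 1)
Divide: ((m² + m - 18)/(m² - 9)) · ((m - 1)/m) = (m³ - 19*m + 18)/(m³ - 9*m)

(m³ - 19*m + 18)/(m³ - 9*m)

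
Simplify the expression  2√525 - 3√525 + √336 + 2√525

9*√21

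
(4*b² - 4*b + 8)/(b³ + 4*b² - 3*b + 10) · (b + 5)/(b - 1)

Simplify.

4/(b - 1)

Factor: 4*b² - 4*b + 8 = 4·(b² - b + 2);  b³ + 4*b² - 3*b + 10 = (b + 5)·(b² - b + 2)
Cancel the common factors (b² - b + 2), (b + 5).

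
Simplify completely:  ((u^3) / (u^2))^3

u^3

Inside the bracket: u^1
Raise to the power 3: u^3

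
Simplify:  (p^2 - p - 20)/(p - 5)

Factor: p^2 - p - 20 = (p - 5)*(p + 4)
Cancel the common factor (p - 5).

p + 4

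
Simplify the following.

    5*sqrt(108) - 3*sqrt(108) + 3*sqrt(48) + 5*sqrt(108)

5*sqrt(108) = 30*sqrt(3); 3*sqrt(108) = 18*sqrt(3); 3*sqrt(48) = 12*sqrt(3); 5*sqrt(108) = 30*sqrt(3)
Combine: (30 - 18 + 12 + 30)·sqrt(3) = 54*sqrt(3)

54*sqrt(3)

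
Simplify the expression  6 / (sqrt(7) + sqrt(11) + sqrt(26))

(-3*sqrt(2002) - 12*sqrt(26) + 33*sqrt(11) + 45*sqrt(7))/61

Group as (sqrt(11) + sqrt(26)) + sqrt(7); multiply by (sqrt(11) + sqrt(26)) - sqrt(7), then rationalise the remaining surd.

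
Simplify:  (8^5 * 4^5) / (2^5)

8^5 = 2^15; 4^5 = 2^10; 2^5 = 2^5
Combine exponents: 2^20

2^20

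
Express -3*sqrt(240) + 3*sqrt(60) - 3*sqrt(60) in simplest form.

-12*sqrt(15)

3*sqrt(240) = 12*sqrt(15); 3*sqrt(60) = 6*sqrt(15); 3*sqrt(60) = 6*sqrt(15)
Combine: (-12 + 6 - 6)·sqrt(15) = -12*sqrt(15)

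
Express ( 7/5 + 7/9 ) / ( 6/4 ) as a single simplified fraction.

196/135

Numerator: 7/5 + 7/9 = 98/45
Denominator: 6/4 = 3/2
Divide: (98/45) · (2/3) = 196/135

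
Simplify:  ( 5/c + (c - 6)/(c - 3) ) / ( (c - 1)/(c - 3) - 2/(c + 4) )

(c³ + 3*c² - 19*c - 60)/(c³ + c² + 2*c)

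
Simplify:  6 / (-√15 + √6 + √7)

(3*√15 + 21*√7 + 24*√6 + 9*√70)/41

Group as (√6 + √7) - √15; multiply by (√6 + √7) + √15, then rationalise the remaining surd.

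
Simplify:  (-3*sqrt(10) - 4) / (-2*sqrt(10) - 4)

(-sqrt(10) + 11)/6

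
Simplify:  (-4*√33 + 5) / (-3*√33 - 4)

Multiply numerator and denominator by -4 + 3*√33.
Denominator becomes -281; numerator becomes -416 + 31*√33.

(-31*√33 + 416)/281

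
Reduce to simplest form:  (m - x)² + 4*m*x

Expanding gives m² + 2*m*x + x², a perfect square.

(m + x)²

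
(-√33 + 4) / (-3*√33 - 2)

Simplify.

(-14*√33 + 107)/293

Multiply numerator and denominator by -2 + 3*√33.
Denominator becomes -293; numerator becomes -107 + 14*√33.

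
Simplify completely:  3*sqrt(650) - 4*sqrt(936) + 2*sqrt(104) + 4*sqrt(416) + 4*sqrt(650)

3*sqrt(650) = 15*sqrt(26); 4*sqrt(936) = 24*sqrt(26); 2*sqrt(104) = 4*sqrt(26); 4*sqrt(416) = 16*sqrt(26); 4*sqrt(650) = 20*sqrt(26)
Combine: (15 - 24 + 4 + 16 + 20)·sqrt(26) = 31*sqrt(26)

31*sqrt(26)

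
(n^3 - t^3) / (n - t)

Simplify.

Apply the difference-of-cubes factorisation and cancel (n - t).

n^2 + n*t + t^2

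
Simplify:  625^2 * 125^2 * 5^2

625^2 = 5^8; 125^2 = 5^6; 5^2 = 5^2
Combine exponents: 5^16

5^16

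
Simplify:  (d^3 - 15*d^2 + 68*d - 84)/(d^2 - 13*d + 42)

d - 2

Factor: d^3 - 15*d^2 + 68*d - 84 = (d - 7)*(d - 6)*(d - 2);  d^2 - 13*d + 42 = (d - 7)*(d - 6)
Cancel the common factors (d - 7), (d - 6).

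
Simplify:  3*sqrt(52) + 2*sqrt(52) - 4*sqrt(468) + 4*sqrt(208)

2*sqrt(13)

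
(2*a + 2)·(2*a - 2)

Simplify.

4*a² - 4

Difference of squares with P = 2*a, Q = 2.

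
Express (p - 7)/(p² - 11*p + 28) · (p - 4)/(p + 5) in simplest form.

Factor: p² - 11*p + 28 = (p - 7)·(p - 4)
Cancel the common factors (p - 4), (p - 7).

1/(p + 5)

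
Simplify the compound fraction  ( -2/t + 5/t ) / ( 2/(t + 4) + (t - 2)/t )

Numerator: -2/t + 5/t = 3/t
Denominator: 2/(t + 4) + (t - 2)/t = (t^2 + 4*t - 8)/(t^2 + 4*t)
Divide: (3/t) · ((t^2 + 4*t)/(t^2 + 4*t - 8)) = (3*t + 12)/(t^2 + 4*t - 8)

(3*t + 12)/(t^2 + 4*t - 8)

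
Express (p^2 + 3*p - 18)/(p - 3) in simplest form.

Factor: p^2 + 3*p - 18 = (p - 3)*(p + 6)
Cancel the common factor (p - 3).

p + 6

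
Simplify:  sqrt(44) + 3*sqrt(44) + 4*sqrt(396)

32*sqrt(11)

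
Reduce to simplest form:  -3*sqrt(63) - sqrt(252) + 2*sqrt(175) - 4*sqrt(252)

-29*sqrt(7)

3*sqrt(63) = 9*sqrt(7); sqrt(252) = 6*sqrt(7); 2*sqrt(175) = 10*sqrt(7); 4*sqrt(252) = 24*sqrt(7)
Combine: (-9 - 6 + 10 - 24)·sqrt(7) = -29*sqrt(7)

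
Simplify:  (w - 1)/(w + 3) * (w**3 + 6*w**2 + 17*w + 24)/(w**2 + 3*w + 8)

Factor: w**3 + 6*w**2 + 17*w + 24 = (w**2 + 3*w + 8)*(w + 3)
Cancel the common factors (w**2 + 3*w + 8), (w + 3).

w - 1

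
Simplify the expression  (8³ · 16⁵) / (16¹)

2^25

8³ = 2^9; 16⁵ = 2^20; 16¹ = 2^4
Combine exponents: 2^25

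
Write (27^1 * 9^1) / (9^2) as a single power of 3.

27^1 = 3^3; 9^1 = 3^2; 9^2 = 3^4
Combine exponents: 3^1

3^1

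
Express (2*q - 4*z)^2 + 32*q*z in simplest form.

Expand the square and combine the 32*q*z term.

4*(q + 2*z)^2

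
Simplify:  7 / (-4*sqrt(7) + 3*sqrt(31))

(28*sqrt(7) + 21*sqrt(31))/167

Multiply numerator and denominator by 4*sqrt(7) + 3*sqrt(31).
Denominator becomes 167; numerator becomes 28*sqrt(7) + 21*sqrt(31).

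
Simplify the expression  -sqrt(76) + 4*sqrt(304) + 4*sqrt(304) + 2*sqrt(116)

4*sqrt(29) + 30*sqrt(19)

sqrt(76) = 2*sqrt(19); 4*sqrt(304) = 16*sqrt(19); 4*sqrt(304) = 16*sqrt(19); 2*sqrt(116) = 4*sqrt(29)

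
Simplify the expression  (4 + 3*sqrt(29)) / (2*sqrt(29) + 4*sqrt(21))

Multiply numerator and denominator by -4*sqrt(21) + 2*sqrt(29).
Denominator becomes -220; numerator becomes -12*sqrt(609) - 16*sqrt(21) + 8*sqrt(29) + 174.

(-87 - 4*sqrt(29) + 8*sqrt(21) + 6*sqrt(609))/110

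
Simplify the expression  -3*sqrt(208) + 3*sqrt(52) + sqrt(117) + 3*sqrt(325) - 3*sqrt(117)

3*sqrt(208) = 12*sqrt(13); 3*sqrt(52) = 6*sqrt(13); sqrt(117) = 3*sqrt(13); 3*sqrt(325) = 15*sqrt(13); 3*sqrt(117) = 9*sqrt(13)
Combine: (-12 + 6 + 3 + 15 - 9)·sqrt(13) = 3*sqrt(13)

3*sqrt(13)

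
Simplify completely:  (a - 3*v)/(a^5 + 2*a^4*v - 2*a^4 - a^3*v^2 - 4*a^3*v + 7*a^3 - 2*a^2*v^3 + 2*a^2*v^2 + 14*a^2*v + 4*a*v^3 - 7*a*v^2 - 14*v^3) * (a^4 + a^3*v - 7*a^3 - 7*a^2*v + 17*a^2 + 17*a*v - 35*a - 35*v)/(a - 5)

(-a + 3*v)/(-a^2 - a*v + 2*v^2)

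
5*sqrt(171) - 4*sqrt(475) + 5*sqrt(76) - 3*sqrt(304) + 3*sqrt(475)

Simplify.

5*sqrt(171) = 15*sqrt(19); 4*sqrt(475) = 20*sqrt(19); 5*sqrt(76) = 10*sqrt(19); 3*sqrt(304) = 12*sqrt(19); 3*sqrt(475) = 15*sqrt(19)
Combine: (15 - 20 + 10 - 12 + 15)·sqrt(19) = 8*sqrt(19)

8*sqrt(19)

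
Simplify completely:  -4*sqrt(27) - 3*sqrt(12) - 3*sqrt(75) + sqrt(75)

-28*sqrt(3)

4*sqrt(27) = 12*sqrt(3); 3*sqrt(12) = 6*sqrt(3); 3*sqrt(75) = 15*sqrt(3); sqrt(75) = 5*sqrt(3)
Combine: (-12 - 6 - 15 + 5)·sqrt(3) = -28*sqrt(3)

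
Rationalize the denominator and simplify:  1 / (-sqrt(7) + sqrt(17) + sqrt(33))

(-43*sqrt(7) - 9*sqrt(33) + 23*sqrt(17) + 2*sqrt(3927))/395

Group as (sqrt(17) + sqrt(33)) - sqrt(7); multiply by (sqrt(17) + sqrt(33)) + sqrt(7), then rationalise the remaining surd.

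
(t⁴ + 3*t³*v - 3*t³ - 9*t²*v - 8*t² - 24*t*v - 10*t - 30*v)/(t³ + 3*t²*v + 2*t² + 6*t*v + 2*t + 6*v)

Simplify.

t - 5

Factor: t⁴ + 3*t³*v - 3*t³ - 9*t²*v - 8*t² - 24*t*v - 10*t - 30*v = (t + 3*v)·(t - 5)·(t² + 2*t + 2);  t³ + 3*t²*v + 2*t² + 6*t*v + 2*t + 6*v = (t + 3*v)·(t² + 2*t + 2)
Cancel the common factors (t² + 2*t + 2), (t + 3*v).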